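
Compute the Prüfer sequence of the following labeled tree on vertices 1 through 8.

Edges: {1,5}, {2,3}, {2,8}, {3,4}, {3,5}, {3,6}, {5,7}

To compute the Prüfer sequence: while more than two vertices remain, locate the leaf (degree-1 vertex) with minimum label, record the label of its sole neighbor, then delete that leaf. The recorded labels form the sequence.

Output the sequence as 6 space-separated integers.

Step 1: leaves = {1,4,6,7,8}. Remove smallest leaf 1, emit neighbor 5.
Step 2: leaves = {4,6,7,8}. Remove smallest leaf 4, emit neighbor 3.
Step 3: leaves = {6,7,8}. Remove smallest leaf 6, emit neighbor 3.
Step 4: leaves = {7,8}. Remove smallest leaf 7, emit neighbor 5.
Step 5: leaves = {5,8}. Remove smallest leaf 5, emit neighbor 3.
Step 6: leaves = {3,8}. Remove smallest leaf 3, emit neighbor 2.
Done: 2 vertices remain (2, 8). Sequence = [5 3 3 5 3 2]

Answer: 5 3 3 5 3 2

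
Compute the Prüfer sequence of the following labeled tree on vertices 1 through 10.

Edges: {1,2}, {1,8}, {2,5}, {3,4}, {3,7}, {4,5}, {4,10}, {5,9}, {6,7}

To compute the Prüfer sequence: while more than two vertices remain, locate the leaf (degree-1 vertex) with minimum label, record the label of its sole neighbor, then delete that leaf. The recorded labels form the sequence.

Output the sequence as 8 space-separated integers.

Answer: 7 3 4 1 2 5 5 4

Derivation:
Step 1: leaves = {6,8,9,10}. Remove smallest leaf 6, emit neighbor 7.
Step 2: leaves = {7,8,9,10}. Remove smallest leaf 7, emit neighbor 3.
Step 3: leaves = {3,8,9,10}. Remove smallest leaf 3, emit neighbor 4.
Step 4: leaves = {8,9,10}. Remove smallest leaf 8, emit neighbor 1.
Step 5: leaves = {1,9,10}. Remove smallest leaf 1, emit neighbor 2.
Step 6: leaves = {2,9,10}. Remove smallest leaf 2, emit neighbor 5.
Step 7: leaves = {9,10}. Remove smallest leaf 9, emit neighbor 5.
Step 8: leaves = {5,10}. Remove smallest leaf 5, emit neighbor 4.
Done: 2 vertices remain (4, 10). Sequence = [7 3 4 1 2 5 5 4]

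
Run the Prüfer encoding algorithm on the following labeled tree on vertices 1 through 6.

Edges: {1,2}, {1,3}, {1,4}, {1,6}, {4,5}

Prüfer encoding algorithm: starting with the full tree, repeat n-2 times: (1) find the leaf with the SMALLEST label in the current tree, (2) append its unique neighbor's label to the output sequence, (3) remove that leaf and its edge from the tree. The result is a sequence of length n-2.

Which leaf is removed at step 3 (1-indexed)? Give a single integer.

Step 1: current leaves = {2,3,5,6}. Remove leaf 2 (neighbor: 1).
Step 2: current leaves = {3,5,6}. Remove leaf 3 (neighbor: 1).
Step 3: current leaves = {5,6}. Remove leaf 5 (neighbor: 4).

Answer: 5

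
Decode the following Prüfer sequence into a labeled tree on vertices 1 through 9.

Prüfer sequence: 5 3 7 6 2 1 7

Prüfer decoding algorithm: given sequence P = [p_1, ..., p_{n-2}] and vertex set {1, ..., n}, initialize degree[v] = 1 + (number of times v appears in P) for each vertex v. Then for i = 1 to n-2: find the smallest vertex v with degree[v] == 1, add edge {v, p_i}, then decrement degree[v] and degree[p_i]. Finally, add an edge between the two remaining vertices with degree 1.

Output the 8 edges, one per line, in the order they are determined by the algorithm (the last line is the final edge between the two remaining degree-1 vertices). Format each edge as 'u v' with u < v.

Initial degrees: {1:2, 2:2, 3:2, 4:1, 5:2, 6:2, 7:3, 8:1, 9:1}
Step 1: smallest deg-1 vertex = 4, p_1 = 5. Add edge {4,5}. Now deg[4]=0, deg[5]=1.
Step 2: smallest deg-1 vertex = 5, p_2 = 3. Add edge {3,5}. Now deg[5]=0, deg[3]=1.
Step 3: smallest deg-1 vertex = 3, p_3 = 7. Add edge {3,7}. Now deg[3]=0, deg[7]=2.
Step 4: smallest deg-1 vertex = 8, p_4 = 6. Add edge {6,8}. Now deg[8]=0, deg[6]=1.
Step 5: smallest deg-1 vertex = 6, p_5 = 2. Add edge {2,6}. Now deg[6]=0, deg[2]=1.
Step 6: smallest deg-1 vertex = 2, p_6 = 1. Add edge {1,2}. Now deg[2]=0, deg[1]=1.
Step 7: smallest deg-1 vertex = 1, p_7 = 7. Add edge {1,7}. Now deg[1]=0, deg[7]=1.
Final: two remaining deg-1 vertices are 7, 9. Add edge {7,9}.

Answer: 4 5
3 5
3 7
6 8
2 6
1 2
1 7
7 9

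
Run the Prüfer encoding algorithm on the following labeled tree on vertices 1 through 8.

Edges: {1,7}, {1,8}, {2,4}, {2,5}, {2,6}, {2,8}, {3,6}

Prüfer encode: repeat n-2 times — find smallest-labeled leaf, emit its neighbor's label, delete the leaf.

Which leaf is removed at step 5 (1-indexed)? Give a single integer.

Step 1: current leaves = {3,4,5,7}. Remove leaf 3 (neighbor: 6).
Step 2: current leaves = {4,5,6,7}. Remove leaf 4 (neighbor: 2).
Step 3: current leaves = {5,6,7}. Remove leaf 5 (neighbor: 2).
Step 4: current leaves = {6,7}. Remove leaf 6 (neighbor: 2).
Step 5: current leaves = {2,7}. Remove leaf 2 (neighbor: 8).

Answer: 2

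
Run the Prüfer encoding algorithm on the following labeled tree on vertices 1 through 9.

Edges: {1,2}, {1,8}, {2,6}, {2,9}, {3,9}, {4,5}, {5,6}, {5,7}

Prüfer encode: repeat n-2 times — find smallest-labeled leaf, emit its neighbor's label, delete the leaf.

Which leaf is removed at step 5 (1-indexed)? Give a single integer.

Step 1: current leaves = {3,4,7,8}. Remove leaf 3 (neighbor: 9).
Step 2: current leaves = {4,7,8,9}. Remove leaf 4 (neighbor: 5).
Step 3: current leaves = {7,8,9}. Remove leaf 7 (neighbor: 5).
Step 4: current leaves = {5,8,9}. Remove leaf 5 (neighbor: 6).
Step 5: current leaves = {6,8,9}. Remove leaf 6 (neighbor: 2).

Answer: 6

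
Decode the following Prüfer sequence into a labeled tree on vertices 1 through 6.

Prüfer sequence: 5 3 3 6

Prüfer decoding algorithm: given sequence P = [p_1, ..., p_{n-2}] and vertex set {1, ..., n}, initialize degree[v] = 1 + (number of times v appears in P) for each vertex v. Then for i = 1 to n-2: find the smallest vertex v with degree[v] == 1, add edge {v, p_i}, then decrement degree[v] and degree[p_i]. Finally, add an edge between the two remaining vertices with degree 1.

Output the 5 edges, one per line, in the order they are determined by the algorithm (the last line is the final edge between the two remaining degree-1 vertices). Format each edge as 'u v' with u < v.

Initial degrees: {1:1, 2:1, 3:3, 4:1, 5:2, 6:2}
Step 1: smallest deg-1 vertex = 1, p_1 = 5. Add edge {1,5}. Now deg[1]=0, deg[5]=1.
Step 2: smallest deg-1 vertex = 2, p_2 = 3. Add edge {2,3}. Now deg[2]=0, deg[3]=2.
Step 3: smallest deg-1 vertex = 4, p_3 = 3. Add edge {3,4}. Now deg[4]=0, deg[3]=1.
Step 4: smallest deg-1 vertex = 3, p_4 = 6. Add edge {3,6}. Now deg[3]=0, deg[6]=1.
Final: two remaining deg-1 vertices are 5, 6. Add edge {5,6}.

Answer: 1 5
2 3
3 4
3 6
5 6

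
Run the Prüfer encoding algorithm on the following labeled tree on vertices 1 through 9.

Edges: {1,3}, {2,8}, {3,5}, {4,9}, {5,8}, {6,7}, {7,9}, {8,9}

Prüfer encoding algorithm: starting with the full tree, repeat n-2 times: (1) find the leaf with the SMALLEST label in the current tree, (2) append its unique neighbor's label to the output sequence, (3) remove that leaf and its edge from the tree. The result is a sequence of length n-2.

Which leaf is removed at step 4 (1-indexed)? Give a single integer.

Answer: 4

Derivation:
Step 1: current leaves = {1,2,4,6}. Remove leaf 1 (neighbor: 3).
Step 2: current leaves = {2,3,4,6}. Remove leaf 2 (neighbor: 8).
Step 3: current leaves = {3,4,6}. Remove leaf 3 (neighbor: 5).
Step 4: current leaves = {4,5,6}. Remove leaf 4 (neighbor: 9).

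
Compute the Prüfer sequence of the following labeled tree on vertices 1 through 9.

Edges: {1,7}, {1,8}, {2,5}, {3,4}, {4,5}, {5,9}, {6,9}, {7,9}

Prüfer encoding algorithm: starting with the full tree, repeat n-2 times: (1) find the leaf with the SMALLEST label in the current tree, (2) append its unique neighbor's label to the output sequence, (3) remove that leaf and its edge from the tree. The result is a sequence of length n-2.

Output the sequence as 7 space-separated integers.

Answer: 5 4 5 9 9 1 7

Derivation:
Step 1: leaves = {2,3,6,8}. Remove smallest leaf 2, emit neighbor 5.
Step 2: leaves = {3,6,8}. Remove smallest leaf 3, emit neighbor 4.
Step 3: leaves = {4,6,8}. Remove smallest leaf 4, emit neighbor 5.
Step 4: leaves = {5,6,8}. Remove smallest leaf 5, emit neighbor 9.
Step 5: leaves = {6,8}. Remove smallest leaf 6, emit neighbor 9.
Step 6: leaves = {8,9}. Remove smallest leaf 8, emit neighbor 1.
Step 7: leaves = {1,9}. Remove smallest leaf 1, emit neighbor 7.
Done: 2 vertices remain (7, 9). Sequence = [5 4 5 9 9 1 7]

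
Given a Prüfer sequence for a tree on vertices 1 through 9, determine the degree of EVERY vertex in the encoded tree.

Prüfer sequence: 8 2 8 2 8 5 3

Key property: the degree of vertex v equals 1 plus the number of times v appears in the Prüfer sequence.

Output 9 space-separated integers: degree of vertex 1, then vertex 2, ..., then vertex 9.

Answer: 1 3 2 1 2 1 1 4 1

Derivation:
p_1 = 8: count[8] becomes 1
p_2 = 2: count[2] becomes 1
p_3 = 8: count[8] becomes 2
p_4 = 2: count[2] becomes 2
p_5 = 8: count[8] becomes 3
p_6 = 5: count[5] becomes 1
p_7 = 3: count[3] becomes 1
Degrees (1 + count): deg[1]=1+0=1, deg[2]=1+2=3, deg[3]=1+1=2, deg[4]=1+0=1, deg[5]=1+1=2, deg[6]=1+0=1, deg[7]=1+0=1, deg[8]=1+3=4, deg[9]=1+0=1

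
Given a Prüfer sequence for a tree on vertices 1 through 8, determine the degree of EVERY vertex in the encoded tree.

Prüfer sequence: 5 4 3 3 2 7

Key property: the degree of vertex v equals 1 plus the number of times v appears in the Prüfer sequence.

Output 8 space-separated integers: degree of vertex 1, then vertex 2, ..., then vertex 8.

p_1 = 5: count[5] becomes 1
p_2 = 4: count[4] becomes 1
p_3 = 3: count[3] becomes 1
p_4 = 3: count[3] becomes 2
p_5 = 2: count[2] becomes 1
p_6 = 7: count[7] becomes 1
Degrees (1 + count): deg[1]=1+0=1, deg[2]=1+1=2, deg[3]=1+2=3, deg[4]=1+1=2, deg[5]=1+1=2, deg[6]=1+0=1, deg[7]=1+1=2, deg[8]=1+0=1

Answer: 1 2 3 2 2 1 2 1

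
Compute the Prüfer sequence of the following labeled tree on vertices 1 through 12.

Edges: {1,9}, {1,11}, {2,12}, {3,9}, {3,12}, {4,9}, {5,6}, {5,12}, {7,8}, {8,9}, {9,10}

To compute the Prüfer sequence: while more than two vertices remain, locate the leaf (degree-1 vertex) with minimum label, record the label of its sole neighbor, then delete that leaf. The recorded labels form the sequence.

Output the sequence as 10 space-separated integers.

Step 1: leaves = {2,4,6,7,10,11}. Remove smallest leaf 2, emit neighbor 12.
Step 2: leaves = {4,6,7,10,11}. Remove smallest leaf 4, emit neighbor 9.
Step 3: leaves = {6,7,10,11}. Remove smallest leaf 6, emit neighbor 5.
Step 4: leaves = {5,7,10,11}. Remove smallest leaf 5, emit neighbor 12.
Step 5: leaves = {7,10,11,12}. Remove smallest leaf 7, emit neighbor 8.
Step 6: leaves = {8,10,11,12}. Remove smallest leaf 8, emit neighbor 9.
Step 7: leaves = {10,11,12}. Remove smallest leaf 10, emit neighbor 9.
Step 8: leaves = {11,12}. Remove smallest leaf 11, emit neighbor 1.
Step 9: leaves = {1,12}. Remove smallest leaf 1, emit neighbor 9.
Step 10: leaves = {9,12}. Remove smallest leaf 9, emit neighbor 3.
Done: 2 vertices remain (3, 12). Sequence = [12 9 5 12 8 9 9 1 9 3]

Answer: 12 9 5 12 8 9 9 1 9 3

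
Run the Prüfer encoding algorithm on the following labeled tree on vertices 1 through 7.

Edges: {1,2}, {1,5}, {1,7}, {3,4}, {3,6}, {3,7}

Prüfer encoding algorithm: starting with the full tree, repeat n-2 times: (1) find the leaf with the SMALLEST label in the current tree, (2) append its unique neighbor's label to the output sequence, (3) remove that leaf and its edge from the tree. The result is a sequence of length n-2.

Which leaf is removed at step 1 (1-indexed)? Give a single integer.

Step 1: current leaves = {2,4,5,6}. Remove leaf 2 (neighbor: 1).

Answer: 2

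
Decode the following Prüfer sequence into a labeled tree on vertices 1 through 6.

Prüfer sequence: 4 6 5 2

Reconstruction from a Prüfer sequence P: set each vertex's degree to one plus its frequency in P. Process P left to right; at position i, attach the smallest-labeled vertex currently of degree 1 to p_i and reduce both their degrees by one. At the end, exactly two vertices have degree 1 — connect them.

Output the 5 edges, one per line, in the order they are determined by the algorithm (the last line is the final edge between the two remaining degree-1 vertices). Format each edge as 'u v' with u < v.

Initial degrees: {1:1, 2:2, 3:1, 4:2, 5:2, 6:2}
Step 1: smallest deg-1 vertex = 1, p_1 = 4. Add edge {1,4}. Now deg[1]=0, deg[4]=1.
Step 2: smallest deg-1 vertex = 3, p_2 = 6. Add edge {3,6}. Now deg[3]=0, deg[6]=1.
Step 3: smallest deg-1 vertex = 4, p_3 = 5. Add edge {4,5}. Now deg[4]=0, deg[5]=1.
Step 4: smallest deg-1 vertex = 5, p_4 = 2. Add edge {2,5}. Now deg[5]=0, deg[2]=1.
Final: two remaining deg-1 vertices are 2, 6. Add edge {2,6}.

Answer: 1 4
3 6
4 5
2 5
2 6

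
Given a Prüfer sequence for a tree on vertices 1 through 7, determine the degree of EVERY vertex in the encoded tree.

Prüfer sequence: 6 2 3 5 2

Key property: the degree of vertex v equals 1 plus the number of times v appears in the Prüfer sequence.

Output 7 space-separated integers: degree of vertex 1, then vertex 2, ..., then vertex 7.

Answer: 1 3 2 1 2 2 1

Derivation:
p_1 = 6: count[6] becomes 1
p_2 = 2: count[2] becomes 1
p_3 = 3: count[3] becomes 1
p_4 = 5: count[5] becomes 1
p_5 = 2: count[2] becomes 2
Degrees (1 + count): deg[1]=1+0=1, deg[2]=1+2=3, deg[3]=1+1=2, deg[4]=1+0=1, deg[5]=1+1=2, deg[6]=1+1=2, deg[7]=1+0=1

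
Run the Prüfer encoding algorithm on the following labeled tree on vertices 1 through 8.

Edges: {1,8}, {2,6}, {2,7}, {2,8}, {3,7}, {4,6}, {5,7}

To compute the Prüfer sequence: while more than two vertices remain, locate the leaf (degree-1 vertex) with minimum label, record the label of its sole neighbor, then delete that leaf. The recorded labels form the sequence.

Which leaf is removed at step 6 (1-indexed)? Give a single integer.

Step 1: current leaves = {1,3,4,5}. Remove leaf 1 (neighbor: 8).
Step 2: current leaves = {3,4,5,8}. Remove leaf 3 (neighbor: 7).
Step 3: current leaves = {4,5,8}. Remove leaf 4 (neighbor: 6).
Step 4: current leaves = {5,6,8}. Remove leaf 5 (neighbor: 7).
Step 5: current leaves = {6,7,8}. Remove leaf 6 (neighbor: 2).
Step 6: current leaves = {7,8}. Remove leaf 7 (neighbor: 2).

Answer: 7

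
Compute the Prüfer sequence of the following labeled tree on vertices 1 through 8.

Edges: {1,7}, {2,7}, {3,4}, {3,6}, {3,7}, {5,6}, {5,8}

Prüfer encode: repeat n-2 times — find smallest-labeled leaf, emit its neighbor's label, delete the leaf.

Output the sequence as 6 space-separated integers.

Step 1: leaves = {1,2,4,8}. Remove smallest leaf 1, emit neighbor 7.
Step 2: leaves = {2,4,8}. Remove smallest leaf 2, emit neighbor 7.
Step 3: leaves = {4,7,8}. Remove smallest leaf 4, emit neighbor 3.
Step 4: leaves = {7,8}. Remove smallest leaf 7, emit neighbor 3.
Step 5: leaves = {3,8}. Remove smallest leaf 3, emit neighbor 6.
Step 6: leaves = {6,8}. Remove smallest leaf 6, emit neighbor 5.
Done: 2 vertices remain (5, 8). Sequence = [7 7 3 3 6 5]

Answer: 7 7 3 3 6 5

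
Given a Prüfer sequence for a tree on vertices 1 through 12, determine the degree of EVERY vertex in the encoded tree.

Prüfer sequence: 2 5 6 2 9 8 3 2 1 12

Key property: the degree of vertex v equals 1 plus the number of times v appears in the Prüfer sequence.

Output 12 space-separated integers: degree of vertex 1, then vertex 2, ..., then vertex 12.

p_1 = 2: count[2] becomes 1
p_2 = 5: count[5] becomes 1
p_3 = 6: count[6] becomes 1
p_4 = 2: count[2] becomes 2
p_5 = 9: count[9] becomes 1
p_6 = 8: count[8] becomes 1
p_7 = 3: count[3] becomes 1
p_8 = 2: count[2] becomes 3
p_9 = 1: count[1] becomes 1
p_10 = 12: count[12] becomes 1
Degrees (1 + count): deg[1]=1+1=2, deg[2]=1+3=4, deg[3]=1+1=2, deg[4]=1+0=1, deg[5]=1+1=2, deg[6]=1+1=2, deg[7]=1+0=1, deg[8]=1+1=2, deg[9]=1+1=2, deg[10]=1+0=1, deg[11]=1+0=1, deg[12]=1+1=2

Answer: 2 4 2 1 2 2 1 2 2 1 1 2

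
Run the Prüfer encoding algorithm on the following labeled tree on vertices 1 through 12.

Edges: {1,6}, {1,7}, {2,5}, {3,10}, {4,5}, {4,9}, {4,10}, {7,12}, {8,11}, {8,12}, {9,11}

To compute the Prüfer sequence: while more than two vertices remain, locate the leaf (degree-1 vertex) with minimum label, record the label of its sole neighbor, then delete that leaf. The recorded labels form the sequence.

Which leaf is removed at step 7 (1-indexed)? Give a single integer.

Step 1: current leaves = {2,3,6}. Remove leaf 2 (neighbor: 5).
Step 2: current leaves = {3,5,6}. Remove leaf 3 (neighbor: 10).
Step 3: current leaves = {5,6,10}. Remove leaf 5 (neighbor: 4).
Step 4: current leaves = {6,10}. Remove leaf 6 (neighbor: 1).
Step 5: current leaves = {1,10}. Remove leaf 1 (neighbor: 7).
Step 6: current leaves = {7,10}. Remove leaf 7 (neighbor: 12).
Step 7: current leaves = {10,12}. Remove leaf 10 (neighbor: 4).

Answer: 10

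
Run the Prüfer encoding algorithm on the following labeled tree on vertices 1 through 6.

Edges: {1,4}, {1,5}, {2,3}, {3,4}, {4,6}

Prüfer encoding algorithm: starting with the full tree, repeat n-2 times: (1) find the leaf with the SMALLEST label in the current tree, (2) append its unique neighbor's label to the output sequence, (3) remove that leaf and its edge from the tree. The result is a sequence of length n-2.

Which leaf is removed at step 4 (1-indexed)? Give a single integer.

Step 1: current leaves = {2,5,6}. Remove leaf 2 (neighbor: 3).
Step 2: current leaves = {3,5,6}. Remove leaf 3 (neighbor: 4).
Step 3: current leaves = {5,6}. Remove leaf 5 (neighbor: 1).
Step 4: current leaves = {1,6}. Remove leaf 1 (neighbor: 4).

Answer: 1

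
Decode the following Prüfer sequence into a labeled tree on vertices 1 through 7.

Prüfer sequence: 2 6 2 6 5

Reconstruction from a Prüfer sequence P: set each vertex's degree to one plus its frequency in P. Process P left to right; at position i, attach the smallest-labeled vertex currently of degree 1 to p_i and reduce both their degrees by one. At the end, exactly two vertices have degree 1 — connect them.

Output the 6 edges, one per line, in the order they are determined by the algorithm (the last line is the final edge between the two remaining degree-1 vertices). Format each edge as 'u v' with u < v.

Answer: 1 2
3 6
2 4
2 6
5 6
5 7

Derivation:
Initial degrees: {1:1, 2:3, 3:1, 4:1, 5:2, 6:3, 7:1}
Step 1: smallest deg-1 vertex = 1, p_1 = 2. Add edge {1,2}. Now deg[1]=0, deg[2]=2.
Step 2: smallest deg-1 vertex = 3, p_2 = 6. Add edge {3,6}. Now deg[3]=0, deg[6]=2.
Step 3: smallest deg-1 vertex = 4, p_3 = 2. Add edge {2,4}. Now deg[4]=0, deg[2]=1.
Step 4: smallest deg-1 vertex = 2, p_4 = 6. Add edge {2,6}. Now deg[2]=0, deg[6]=1.
Step 5: smallest deg-1 vertex = 6, p_5 = 5. Add edge {5,6}. Now deg[6]=0, deg[5]=1.
Final: two remaining deg-1 vertices are 5, 7. Add edge {5,7}.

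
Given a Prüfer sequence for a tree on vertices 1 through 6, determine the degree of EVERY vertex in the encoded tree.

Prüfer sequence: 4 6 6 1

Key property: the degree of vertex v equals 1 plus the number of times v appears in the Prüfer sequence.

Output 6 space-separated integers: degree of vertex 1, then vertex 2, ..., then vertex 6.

p_1 = 4: count[4] becomes 1
p_2 = 6: count[6] becomes 1
p_3 = 6: count[6] becomes 2
p_4 = 1: count[1] becomes 1
Degrees (1 + count): deg[1]=1+1=2, deg[2]=1+0=1, deg[3]=1+0=1, deg[4]=1+1=2, deg[5]=1+0=1, deg[6]=1+2=3

Answer: 2 1 1 2 1 3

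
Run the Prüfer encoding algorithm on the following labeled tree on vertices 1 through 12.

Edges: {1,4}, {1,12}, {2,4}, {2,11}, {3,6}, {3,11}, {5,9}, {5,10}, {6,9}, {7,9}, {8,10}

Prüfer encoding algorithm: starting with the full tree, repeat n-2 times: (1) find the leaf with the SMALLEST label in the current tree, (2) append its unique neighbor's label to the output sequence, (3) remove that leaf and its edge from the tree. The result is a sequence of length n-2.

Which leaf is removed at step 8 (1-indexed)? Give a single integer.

Step 1: current leaves = {7,8,12}. Remove leaf 7 (neighbor: 9).
Step 2: current leaves = {8,12}. Remove leaf 8 (neighbor: 10).
Step 3: current leaves = {10,12}. Remove leaf 10 (neighbor: 5).
Step 4: current leaves = {5,12}. Remove leaf 5 (neighbor: 9).
Step 5: current leaves = {9,12}. Remove leaf 9 (neighbor: 6).
Step 6: current leaves = {6,12}. Remove leaf 6 (neighbor: 3).
Step 7: current leaves = {3,12}. Remove leaf 3 (neighbor: 11).
Step 8: current leaves = {11,12}. Remove leaf 11 (neighbor: 2).

Answer: 11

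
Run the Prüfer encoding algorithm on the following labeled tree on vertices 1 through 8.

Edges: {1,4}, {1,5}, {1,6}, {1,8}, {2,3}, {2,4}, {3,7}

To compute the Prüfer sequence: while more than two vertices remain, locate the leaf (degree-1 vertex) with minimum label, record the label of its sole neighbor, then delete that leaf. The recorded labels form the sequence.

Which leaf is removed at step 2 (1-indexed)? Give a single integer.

Step 1: current leaves = {5,6,7,8}. Remove leaf 5 (neighbor: 1).
Step 2: current leaves = {6,7,8}. Remove leaf 6 (neighbor: 1).

Answer: 6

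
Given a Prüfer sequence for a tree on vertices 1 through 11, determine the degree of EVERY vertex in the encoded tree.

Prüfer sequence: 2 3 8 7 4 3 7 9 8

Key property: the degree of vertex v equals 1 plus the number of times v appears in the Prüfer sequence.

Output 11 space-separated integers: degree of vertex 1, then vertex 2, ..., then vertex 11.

p_1 = 2: count[2] becomes 1
p_2 = 3: count[3] becomes 1
p_3 = 8: count[8] becomes 1
p_4 = 7: count[7] becomes 1
p_5 = 4: count[4] becomes 1
p_6 = 3: count[3] becomes 2
p_7 = 7: count[7] becomes 2
p_8 = 9: count[9] becomes 1
p_9 = 8: count[8] becomes 2
Degrees (1 + count): deg[1]=1+0=1, deg[2]=1+1=2, deg[3]=1+2=3, deg[4]=1+1=2, deg[5]=1+0=1, deg[6]=1+0=1, deg[7]=1+2=3, deg[8]=1+2=3, deg[9]=1+1=2, deg[10]=1+0=1, deg[11]=1+0=1

Answer: 1 2 3 2 1 1 3 3 2 1 1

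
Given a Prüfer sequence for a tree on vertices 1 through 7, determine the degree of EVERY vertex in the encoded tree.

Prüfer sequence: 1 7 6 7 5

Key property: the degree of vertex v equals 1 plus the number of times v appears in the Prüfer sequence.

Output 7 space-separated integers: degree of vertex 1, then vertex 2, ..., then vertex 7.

p_1 = 1: count[1] becomes 1
p_2 = 7: count[7] becomes 1
p_3 = 6: count[6] becomes 1
p_4 = 7: count[7] becomes 2
p_5 = 5: count[5] becomes 1
Degrees (1 + count): deg[1]=1+1=2, deg[2]=1+0=1, deg[3]=1+0=1, deg[4]=1+0=1, deg[5]=1+1=2, deg[6]=1+1=2, deg[7]=1+2=3

Answer: 2 1 1 1 2 2 3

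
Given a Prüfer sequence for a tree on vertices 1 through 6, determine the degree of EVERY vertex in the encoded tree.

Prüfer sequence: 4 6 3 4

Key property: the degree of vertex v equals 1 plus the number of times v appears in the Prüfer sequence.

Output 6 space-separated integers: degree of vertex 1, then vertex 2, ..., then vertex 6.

Answer: 1 1 2 3 1 2

Derivation:
p_1 = 4: count[4] becomes 1
p_2 = 6: count[6] becomes 1
p_3 = 3: count[3] becomes 1
p_4 = 4: count[4] becomes 2
Degrees (1 + count): deg[1]=1+0=1, deg[2]=1+0=1, deg[3]=1+1=2, deg[4]=1+2=3, deg[5]=1+0=1, deg[6]=1+1=2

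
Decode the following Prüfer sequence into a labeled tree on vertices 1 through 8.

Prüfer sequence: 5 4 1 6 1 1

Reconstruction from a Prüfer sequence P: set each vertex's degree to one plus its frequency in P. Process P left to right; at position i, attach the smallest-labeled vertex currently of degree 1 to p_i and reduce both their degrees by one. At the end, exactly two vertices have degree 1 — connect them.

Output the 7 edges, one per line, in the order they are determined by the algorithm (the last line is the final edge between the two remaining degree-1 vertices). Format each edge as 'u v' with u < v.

Initial degrees: {1:4, 2:1, 3:1, 4:2, 5:2, 6:2, 7:1, 8:1}
Step 1: smallest deg-1 vertex = 2, p_1 = 5. Add edge {2,5}. Now deg[2]=0, deg[5]=1.
Step 2: smallest deg-1 vertex = 3, p_2 = 4. Add edge {3,4}. Now deg[3]=0, deg[4]=1.
Step 3: smallest deg-1 vertex = 4, p_3 = 1. Add edge {1,4}. Now deg[4]=0, deg[1]=3.
Step 4: smallest deg-1 vertex = 5, p_4 = 6. Add edge {5,6}. Now deg[5]=0, deg[6]=1.
Step 5: smallest deg-1 vertex = 6, p_5 = 1. Add edge {1,6}. Now deg[6]=0, deg[1]=2.
Step 6: smallest deg-1 vertex = 7, p_6 = 1. Add edge {1,7}. Now deg[7]=0, deg[1]=1.
Final: two remaining deg-1 vertices are 1, 8. Add edge {1,8}.

Answer: 2 5
3 4
1 4
5 6
1 6
1 7
1 8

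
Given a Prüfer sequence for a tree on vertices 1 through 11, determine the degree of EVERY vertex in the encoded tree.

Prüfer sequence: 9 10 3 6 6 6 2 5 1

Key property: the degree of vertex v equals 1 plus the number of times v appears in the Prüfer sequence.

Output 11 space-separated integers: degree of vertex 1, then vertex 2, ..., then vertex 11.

p_1 = 9: count[9] becomes 1
p_2 = 10: count[10] becomes 1
p_3 = 3: count[3] becomes 1
p_4 = 6: count[6] becomes 1
p_5 = 6: count[6] becomes 2
p_6 = 6: count[6] becomes 3
p_7 = 2: count[2] becomes 1
p_8 = 5: count[5] becomes 1
p_9 = 1: count[1] becomes 1
Degrees (1 + count): deg[1]=1+1=2, deg[2]=1+1=2, deg[3]=1+1=2, deg[4]=1+0=1, deg[5]=1+1=2, deg[6]=1+3=4, deg[7]=1+0=1, deg[8]=1+0=1, deg[9]=1+1=2, deg[10]=1+1=2, deg[11]=1+0=1

Answer: 2 2 2 1 2 4 1 1 2 2 1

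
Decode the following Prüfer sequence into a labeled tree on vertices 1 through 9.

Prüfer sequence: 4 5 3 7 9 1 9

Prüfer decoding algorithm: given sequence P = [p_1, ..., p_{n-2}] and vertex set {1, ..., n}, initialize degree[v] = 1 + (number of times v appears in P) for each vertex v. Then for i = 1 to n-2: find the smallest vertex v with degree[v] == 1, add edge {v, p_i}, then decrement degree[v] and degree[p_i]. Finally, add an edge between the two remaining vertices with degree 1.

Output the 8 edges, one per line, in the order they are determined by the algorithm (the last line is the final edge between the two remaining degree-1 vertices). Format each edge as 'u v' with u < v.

Answer: 2 4
4 5
3 5
3 7
6 9
1 7
1 9
8 9

Derivation:
Initial degrees: {1:2, 2:1, 3:2, 4:2, 5:2, 6:1, 7:2, 8:1, 9:3}
Step 1: smallest deg-1 vertex = 2, p_1 = 4. Add edge {2,4}. Now deg[2]=0, deg[4]=1.
Step 2: smallest deg-1 vertex = 4, p_2 = 5. Add edge {4,5}. Now deg[4]=0, deg[5]=1.
Step 3: smallest deg-1 vertex = 5, p_3 = 3. Add edge {3,5}. Now deg[5]=0, deg[3]=1.
Step 4: smallest deg-1 vertex = 3, p_4 = 7. Add edge {3,7}. Now deg[3]=0, deg[7]=1.
Step 5: smallest deg-1 vertex = 6, p_5 = 9. Add edge {6,9}. Now deg[6]=0, deg[9]=2.
Step 6: smallest deg-1 vertex = 7, p_6 = 1. Add edge {1,7}. Now deg[7]=0, deg[1]=1.
Step 7: smallest deg-1 vertex = 1, p_7 = 9. Add edge {1,9}. Now deg[1]=0, deg[9]=1.
Final: two remaining deg-1 vertices are 8, 9. Add edge {8,9}.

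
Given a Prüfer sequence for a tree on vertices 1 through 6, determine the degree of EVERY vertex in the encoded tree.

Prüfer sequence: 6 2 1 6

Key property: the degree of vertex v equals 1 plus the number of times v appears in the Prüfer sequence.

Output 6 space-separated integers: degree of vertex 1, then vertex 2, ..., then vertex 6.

p_1 = 6: count[6] becomes 1
p_2 = 2: count[2] becomes 1
p_3 = 1: count[1] becomes 1
p_4 = 6: count[6] becomes 2
Degrees (1 + count): deg[1]=1+1=2, deg[2]=1+1=2, deg[3]=1+0=1, deg[4]=1+0=1, deg[5]=1+0=1, deg[6]=1+2=3

Answer: 2 2 1 1 1 3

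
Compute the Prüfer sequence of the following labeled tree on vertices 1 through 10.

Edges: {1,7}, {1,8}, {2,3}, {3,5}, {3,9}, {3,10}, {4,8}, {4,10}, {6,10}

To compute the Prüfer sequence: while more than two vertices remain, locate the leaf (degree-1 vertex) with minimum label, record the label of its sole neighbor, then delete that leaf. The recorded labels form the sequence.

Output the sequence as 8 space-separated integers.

Answer: 3 3 10 1 8 4 10 3

Derivation:
Step 1: leaves = {2,5,6,7,9}. Remove smallest leaf 2, emit neighbor 3.
Step 2: leaves = {5,6,7,9}. Remove smallest leaf 5, emit neighbor 3.
Step 3: leaves = {6,7,9}. Remove smallest leaf 6, emit neighbor 10.
Step 4: leaves = {7,9}. Remove smallest leaf 7, emit neighbor 1.
Step 5: leaves = {1,9}. Remove smallest leaf 1, emit neighbor 8.
Step 6: leaves = {8,9}. Remove smallest leaf 8, emit neighbor 4.
Step 7: leaves = {4,9}. Remove smallest leaf 4, emit neighbor 10.
Step 8: leaves = {9,10}. Remove smallest leaf 9, emit neighbor 3.
Done: 2 vertices remain (3, 10). Sequence = [3 3 10 1 8 4 10 3]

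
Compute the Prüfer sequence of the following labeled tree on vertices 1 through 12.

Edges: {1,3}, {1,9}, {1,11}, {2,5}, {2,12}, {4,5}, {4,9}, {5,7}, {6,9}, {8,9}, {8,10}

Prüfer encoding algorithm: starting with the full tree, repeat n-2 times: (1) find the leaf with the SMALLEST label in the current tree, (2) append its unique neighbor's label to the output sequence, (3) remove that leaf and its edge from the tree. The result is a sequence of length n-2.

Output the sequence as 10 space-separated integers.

Step 1: leaves = {3,6,7,10,11,12}. Remove smallest leaf 3, emit neighbor 1.
Step 2: leaves = {6,7,10,11,12}. Remove smallest leaf 6, emit neighbor 9.
Step 3: leaves = {7,10,11,12}. Remove smallest leaf 7, emit neighbor 5.
Step 4: leaves = {10,11,12}. Remove smallest leaf 10, emit neighbor 8.
Step 5: leaves = {8,11,12}. Remove smallest leaf 8, emit neighbor 9.
Step 6: leaves = {11,12}. Remove smallest leaf 11, emit neighbor 1.
Step 7: leaves = {1,12}. Remove smallest leaf 1, emit neighbor 9.
Step 8: leaves = {9,12}. Remove smallest leaf 9, emit neighbor 4.
Step 9: leaves = {4,12}. Remove smallest leaf 4, emit neighbor 5.
Step 10: leaves = {5,12}. Remove smallest leaf 5, emit neighbor 2.
Done: 2 vertices remain (2, 12). Sequence = [1 9 5 8 9 1 9 4 5 2]

Answer: 1 9 5 8 9 1 9 4 5 2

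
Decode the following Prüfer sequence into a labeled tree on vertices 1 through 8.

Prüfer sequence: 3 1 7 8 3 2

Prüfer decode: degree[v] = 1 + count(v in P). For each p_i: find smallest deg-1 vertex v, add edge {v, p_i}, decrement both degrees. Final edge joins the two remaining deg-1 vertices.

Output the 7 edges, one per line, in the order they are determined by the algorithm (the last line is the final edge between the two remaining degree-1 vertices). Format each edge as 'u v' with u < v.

Answer: 3 4
1 5
1 7
6 8
3 7
2 3
2 8

Derivation:
Initial degrees: {1:2, 2:2, 3:3, 4:1, 5:1, 6:1, 7:2, 8:2}
Step 1: smallest deg-1 vertex = 4, p_1 = 3. Add edge {3,4}. Now deg[4]=0, deg[3]=2.
Step 2: smallest deg-1 vertex = 5, p_2 = 1. Add edge {1,5}. Now deg[5]=0, deg[1]=1.
Step 3: smallest deg-1 vertex = 1, p_3 = 7. Add edge {1,7}. Now deg[1]=0, deg[7]=1.
Step 4: smallest deg-1 vertex = 6, p_4 = 8. Add edge {6,8}. Now deg[6]=0, deg[8]=1.
Step 5: smallest deg-1 vertex = 7, p_5 = 3. Add edge {3,7}. Now deg[7]=0, deg[3]=1.
Step 6: smallest deg-1 vertex = 3, p_6 = 2. Add edge {2,3}. Now deg[3]=0, deg[2]=1.
Final: two remaining deg-1 vertices are 2, 8. Add edge {2,8}.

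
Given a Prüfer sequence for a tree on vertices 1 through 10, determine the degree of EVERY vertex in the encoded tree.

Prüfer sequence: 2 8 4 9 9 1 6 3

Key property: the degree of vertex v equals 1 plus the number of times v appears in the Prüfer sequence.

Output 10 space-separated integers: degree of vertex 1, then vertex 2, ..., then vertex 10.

p_1 = 2: count[2] becomes 1
p_2 = 8: count[8] becomes 1
p_3 = 4: count[4] becomes 1
p_4 = 9: count[9] becomes 1
p_5 = 9: count[9] becomes 2
p_6 = 1: count[1] becomes 1
p_7 = 6: count[6] becomes 1
p_8 = 3: count[3] becomes 1
Degrees (1 + count): deg[1]=1+1=2, deg[2]=1+1=2, deg[3]=1+1=2, deg[4]=1+1=2, deg[5]=1+0=1, deg[6]=1+1=2, deg[7]=1+0=1, deg[8]=1+1=2, deg[9]=1+2=3, deg[10]=1+0=1

Answer: 2 2 2 2 1 2 1 2 3 1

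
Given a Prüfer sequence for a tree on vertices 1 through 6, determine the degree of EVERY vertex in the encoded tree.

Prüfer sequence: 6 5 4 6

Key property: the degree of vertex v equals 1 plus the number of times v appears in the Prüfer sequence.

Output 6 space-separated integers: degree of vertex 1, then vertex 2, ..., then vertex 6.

Answer: 1 1 1 2 2 3

Derivation:
p_1 = 6: count[6] becomes 1
p_2 = 5: count[5] becomes 1
p_3 = 4: count[4] becomes 1
p_4 = 6: count[6] becomes 2
Degrees (1 + count): deg[1]=1+0=1, deg[2]=1+0=1, deg[3]=1+0=1, deg[4]=1+1=2, deg[5]=1+1=2, deg[6]=1+2=3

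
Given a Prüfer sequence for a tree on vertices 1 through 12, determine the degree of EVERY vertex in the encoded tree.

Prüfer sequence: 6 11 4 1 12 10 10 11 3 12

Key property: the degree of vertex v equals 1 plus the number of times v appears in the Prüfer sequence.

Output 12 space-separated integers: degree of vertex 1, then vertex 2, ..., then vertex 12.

Answer: 2 1 2 2 1 2 1 1 1 3 3 3

Derivation:
p_1 = 6: count[6] becomes 1
p_2 = 11: count[11] becomes 1
p_3 = 4: count[4] becomes 1
p_4 = 1: count[1] becomes 1
p_5 = 12: count[12] becomes 1
p_6 = 10: count[10] becomes 1
p_7 = 10: count[10] becomes 2
p_8 = 11: count[11] becomes 2
p_9 = 3: count[3] becomes 1
p_10 = 12: count[12] becomes 2
Degrees (1 + count): deg[1]=1+1=2, deg[2]=1+0=1, deg[3]=1+1=2, deg[4]=1+1=2, deg[5]=1+0=1, deg[6]=1+1=2, deg[7]=1+0=1, deg[8]=1+0=1, deg[9]=1+0=1, deg[10]=1+2=3, deg[11]=1+2=3, deg[12]=1+2=3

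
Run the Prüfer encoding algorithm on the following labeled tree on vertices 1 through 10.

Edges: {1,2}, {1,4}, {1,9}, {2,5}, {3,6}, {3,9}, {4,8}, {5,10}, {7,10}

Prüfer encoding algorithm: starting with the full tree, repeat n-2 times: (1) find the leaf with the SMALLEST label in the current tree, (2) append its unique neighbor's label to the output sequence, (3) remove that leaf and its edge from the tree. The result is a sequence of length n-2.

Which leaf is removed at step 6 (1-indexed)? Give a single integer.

Step 1: current leaves = {6,7,8}. Remove leaf 6 (neighbor: 3).
Step 2: current leaves = {3,7,8}. Remove leaf 3 (neighbor: 9).
Step 3: current leaves = {7,8,9}. Remove leaf 7 (neighbor: 10).
Step 4: current leaves = {8,9,10}. Remove leaf 8 (neighbor: 4).
Step 5: current leaves = {4,9,10}. Remove leaf 4 (neighbor: 1).
Step 6: current leaves = {9,10}. Remove leaf 9 (neighbor: 1).

Answer: 9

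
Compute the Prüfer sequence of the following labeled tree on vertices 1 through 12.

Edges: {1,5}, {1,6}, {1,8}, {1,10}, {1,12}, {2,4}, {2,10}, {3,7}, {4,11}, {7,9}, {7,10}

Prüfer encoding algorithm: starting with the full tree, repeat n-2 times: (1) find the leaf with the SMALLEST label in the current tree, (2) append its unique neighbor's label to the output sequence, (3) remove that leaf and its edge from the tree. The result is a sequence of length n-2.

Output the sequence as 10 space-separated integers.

Step 1: leaves = {3,5,6,8,9,11,12}. Remove smallest leaf 3, emit neighbor 7.
Step 2: leaves = {5,6,8,9,11,12}. Remove smallest leaf 5, emit neighbor 1.
Step 3: leaves = {6,8,9,11,12}. Remove smallest leaf 6, emit neighbor 1.
Step 4: leaves = {8,9,11,12}. Remove smallest leaf 8, emit neighbor 1.
Step 5: leaves = {9,11,12}. Remove smallest leaf 9, emit neighbor 7.
Step 6: leaves = {7,11,12}. Remove smallest leaf 7, emit neighbor 10.
Step 7: leaves = {11,12}. Remove smallest leaf 11, emit neighbor 4.
Step 8: leaves = {4,12}. Remove smallest leaf 4, emit neighbor 2.
Step 9: leaves = {2,12}. Remove smallest leaf 2, emit neighbor 10.
Step 10: leaves = {10,12}. Remove smallest leaf 10, emit neighbor 1.
Done: 2 vertices remain (1, 12). Sequence = [7 1 1 1 7 10 4 2 10 1]

Answer: 7 1 1 1 7 10 4 2 10 1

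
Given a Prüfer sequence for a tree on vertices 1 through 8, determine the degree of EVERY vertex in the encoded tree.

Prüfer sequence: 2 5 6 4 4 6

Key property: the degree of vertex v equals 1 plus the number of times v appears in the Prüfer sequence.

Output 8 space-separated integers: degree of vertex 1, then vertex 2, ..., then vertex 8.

p_1 = 2: count[2] becomes 1
p_2 = 5: count[5] becomes 1
p_3 = 6: count[6] becomes 1
p_4 = 4: count[4] becomes 1
p_5 = 4: count[4] becomes 2
p_6 = 6: count[6] becomes 2
Degrees (1 + count): deg[1]=1+0=1, deg[2]=1+1=2, deg[3]=1+0=1, deg[4]=1+2=3, deg[5]=1+1=2, deg[6]=1+2=3, deg[7]=1+0=1, deg[8]=1+0=1

Answer: 1 2 1 3 2 3 1 1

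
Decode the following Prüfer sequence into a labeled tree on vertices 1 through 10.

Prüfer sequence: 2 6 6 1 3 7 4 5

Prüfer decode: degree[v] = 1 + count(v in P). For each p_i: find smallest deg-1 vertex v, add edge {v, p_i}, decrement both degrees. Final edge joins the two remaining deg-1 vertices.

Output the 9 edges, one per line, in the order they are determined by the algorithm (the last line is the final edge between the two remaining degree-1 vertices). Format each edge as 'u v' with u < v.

Answer: 2 8
2 6
6 9
1 6
1 3
3 7
4 7
4 5
5 10

Derivation:
Initial degrees: {1:2, 2:2, 3:2, 4:2, 5:2, 6:3, 7:2, 8:1, 9:1, 10:1}
Step 1: smallest deg-1 vertex = 8, p_1 = 2. Add edge {2,8}. Now deg[8]=0, deg[2]=1.
Step 2: smallest deg-1 vertex = 2, p_2 = 6. Add edge {2,6}. Now deg[2]=0, deg[6]=2.
Step 3: smallest deg-1 vertex = 9, p_3 = 6. Add edge {6,9}. Now deg[9]=0, deg[6]=1.
Step 4: smallest deg-1 vertex = 6, p_4 = 1. Add edge {1,6}. Now deg[6]=0, deg[1]=1.
Step 5: smallest deg-1 vertex = 1, p_5 = 3. Add edge {1,3}. Now deg[1]=0, deg[3]=1.
Step 6: smallest deg-1 vertex = 3, p_6 = 7. Add edge {3,7}. Now deg[3]=0, deg[7]=1.
Step 7: smallest deg-1 vertex = 7, p_7 = 4. Add edge {4,7}. Now deg[7]=0, deg[4]=1.
Step 8: smallest deg-1 vertex = 4, p_8 = 5. Add edge {4,5}. Now deg[4]=0, deg[5]=1.
Final: two remaining deg-1 vertices are 5, 10. Add edge {5,10}.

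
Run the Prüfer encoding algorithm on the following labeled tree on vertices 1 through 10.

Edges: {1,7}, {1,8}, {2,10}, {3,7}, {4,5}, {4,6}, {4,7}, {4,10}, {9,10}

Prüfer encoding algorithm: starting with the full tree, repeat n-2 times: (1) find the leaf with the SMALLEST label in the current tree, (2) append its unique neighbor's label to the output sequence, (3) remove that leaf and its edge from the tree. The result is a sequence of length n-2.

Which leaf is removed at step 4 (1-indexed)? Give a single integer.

Step 1: current leaves = {2,3,5,6,8,9}. Remove leaf 2 (neighbor: 10).
Step 2: current leaves = {3,5,6,8,9}. Remove leaf 3 (neighbor: 7).
Step 3: current leaves = {5,6,8,9}. Remove leaf 5 (neighbor: 4).
Step 4: current leaves = {6,8,9}. Remove leaf 6 (neighbor: 4).

Answer: 6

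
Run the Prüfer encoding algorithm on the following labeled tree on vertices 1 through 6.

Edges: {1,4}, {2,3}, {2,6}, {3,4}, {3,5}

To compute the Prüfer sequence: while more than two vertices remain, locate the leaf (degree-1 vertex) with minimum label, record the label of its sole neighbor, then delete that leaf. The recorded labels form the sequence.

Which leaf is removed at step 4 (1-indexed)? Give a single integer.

Step 1: current leaves = {1,5,6}. Remove leaf 1 (neighbor: 4).
Step 2: current leaves = {4,5,6}. Remove leaf 4 (neighbor: 3).
Step 3: current leaves = {5,6}. Remove leaf 5 (neighbor: 3).
Step 4: current leaves = {3,6}. Remove leaf 3 (neighbor: 2).

Answer: 3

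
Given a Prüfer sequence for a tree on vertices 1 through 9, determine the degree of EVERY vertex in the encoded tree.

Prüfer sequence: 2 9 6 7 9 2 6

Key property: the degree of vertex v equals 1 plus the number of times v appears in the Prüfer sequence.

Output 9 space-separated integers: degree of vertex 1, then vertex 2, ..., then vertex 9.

p_1 = 2: count[2] becomes 1
p_2 = 9: count[9] becomes 1
p_3 = 6: count[6] becomes 1
p_4 = 7: count[7] becomes 1
p_5 = 9: count[9] becomes 2
p_6 = 2: count[2] becomes 2
p_7 = 6: count[6] becomes 2
Degrees (1 + count): deg[1]=1+0=1, deg[2]=1+2=3, deg[3]=1+0=1, deg[4]=1+0=1, deg[5]=1+0=1, deg[6]=1+2=3, deg[7]=1+1=2, deg[8]=1+0=1, deg[9]=1+2=3

Answer: 1 3 1 1 1 3 2 1 3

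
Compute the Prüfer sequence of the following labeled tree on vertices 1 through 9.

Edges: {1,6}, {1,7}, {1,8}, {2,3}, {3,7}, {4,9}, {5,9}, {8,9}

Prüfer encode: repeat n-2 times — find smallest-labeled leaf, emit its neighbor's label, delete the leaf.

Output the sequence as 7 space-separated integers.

Answer: 3 7 9 9 1 1 8

Derivation:
Step 1: leaves = {2,4,5,6}. Remove smallest leaf 2, emit neighbor 3.
Step 2: leaves = {3,4,5,6}. Remove smallest leaf 3, emit neighbor 7.
Step 3: leaves = {4,5,6,7}. Remove smallest leaf 4, emit neighbor 9.
Step 4: leaves = {5,6,7}. Remove smallest leaf 5, emit neighbor 9.
Step 5: leaves = {6,7,9}. Remove smallest leaf 6, emit neighbor 1.
Step 6: leaves = {7,9}. Remove smallest leaf 7, emit neighbor 1.
Step 7: leaves = {1,9}. Remove smallest leaf 1, emit neighbor 8.
Done: 2 vertices remain (8, 9). Sequence = [3 7 9 9 1 1 8]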